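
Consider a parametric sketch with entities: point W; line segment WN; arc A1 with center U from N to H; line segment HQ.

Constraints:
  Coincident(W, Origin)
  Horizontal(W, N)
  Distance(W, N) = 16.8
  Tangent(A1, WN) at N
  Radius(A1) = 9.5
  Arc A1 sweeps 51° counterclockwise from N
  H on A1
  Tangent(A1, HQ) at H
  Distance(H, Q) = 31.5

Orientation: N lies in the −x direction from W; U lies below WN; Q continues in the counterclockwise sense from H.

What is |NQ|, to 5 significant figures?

39.042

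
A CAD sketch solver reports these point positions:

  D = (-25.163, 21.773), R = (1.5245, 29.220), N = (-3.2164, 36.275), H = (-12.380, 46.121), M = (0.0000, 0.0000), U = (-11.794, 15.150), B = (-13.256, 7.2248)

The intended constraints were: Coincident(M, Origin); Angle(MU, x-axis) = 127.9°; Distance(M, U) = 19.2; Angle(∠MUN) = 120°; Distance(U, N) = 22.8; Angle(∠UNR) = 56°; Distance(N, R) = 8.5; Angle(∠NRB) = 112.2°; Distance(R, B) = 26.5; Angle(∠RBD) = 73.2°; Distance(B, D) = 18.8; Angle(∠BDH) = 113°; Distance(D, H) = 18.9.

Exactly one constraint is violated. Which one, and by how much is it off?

Distance(D, H) = 18.9 — off by 8.60.

M = (0.00, 0.00) ✓; MU at 127.9° ✓; |MU| = 19.20 ✓; ∠MUN = 120.0° ✓; |UN| = 22.80 ✓; ∠UNR = 56.00° ✓; |NR| = 8.500 ✓; ∠NRB = 112.2° ✓; |RB| = 26.50 ✓; ∠RBD = 73.20° ✓; |BD| = 18.80 ✓; ∠BDH = 113.0° ✓; |DH| = 27.50 ✗.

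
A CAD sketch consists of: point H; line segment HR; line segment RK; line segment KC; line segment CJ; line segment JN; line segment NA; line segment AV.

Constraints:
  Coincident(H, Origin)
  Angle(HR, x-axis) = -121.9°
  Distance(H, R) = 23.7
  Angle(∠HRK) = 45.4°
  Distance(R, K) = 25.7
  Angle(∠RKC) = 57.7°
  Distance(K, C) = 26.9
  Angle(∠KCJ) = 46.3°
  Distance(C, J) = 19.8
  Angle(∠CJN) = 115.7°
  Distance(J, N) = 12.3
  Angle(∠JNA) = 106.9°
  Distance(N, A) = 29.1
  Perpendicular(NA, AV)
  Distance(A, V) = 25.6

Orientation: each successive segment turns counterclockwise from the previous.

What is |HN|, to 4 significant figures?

21.22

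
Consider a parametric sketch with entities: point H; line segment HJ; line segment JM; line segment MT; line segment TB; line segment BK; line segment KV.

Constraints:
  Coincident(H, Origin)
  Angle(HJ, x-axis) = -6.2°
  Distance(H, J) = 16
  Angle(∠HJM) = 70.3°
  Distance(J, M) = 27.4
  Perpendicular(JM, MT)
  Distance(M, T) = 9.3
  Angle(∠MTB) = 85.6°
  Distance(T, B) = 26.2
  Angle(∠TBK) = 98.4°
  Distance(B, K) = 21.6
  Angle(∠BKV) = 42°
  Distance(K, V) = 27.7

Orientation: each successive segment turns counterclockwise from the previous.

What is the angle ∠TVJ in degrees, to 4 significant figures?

164.9°

H is at the origin; HJ runs at -6.2° with length 16.0, so J = (15.91, -1.728). ∠HJM = 70.3° gives JM at 103.5° from the x-axis; with |JM| = 27.4, M = (9.510, 24.91). JM ⟂ MT, so MT runs at -166.5°; with |MT| = 9.3, T = (0.4670, 22.74). ∠MTB = 85.6° gives TB at -72.10° from the x-axis; with |TB| = 26.2, B = (8.520, -2.188). ∠TBK = 98.4° gives BK at 9.500° from the x-axis; with |BK| = 21.6, K = (29.82, 1.377). ∠BKV = 42.0° gives KV at 147.5° from the x-axis; with |KV| = 27.7, V = (6.462, 16.26). Then cos ∠TVJ = VT·VJ / (|VT||VJ|), giving 164.9°.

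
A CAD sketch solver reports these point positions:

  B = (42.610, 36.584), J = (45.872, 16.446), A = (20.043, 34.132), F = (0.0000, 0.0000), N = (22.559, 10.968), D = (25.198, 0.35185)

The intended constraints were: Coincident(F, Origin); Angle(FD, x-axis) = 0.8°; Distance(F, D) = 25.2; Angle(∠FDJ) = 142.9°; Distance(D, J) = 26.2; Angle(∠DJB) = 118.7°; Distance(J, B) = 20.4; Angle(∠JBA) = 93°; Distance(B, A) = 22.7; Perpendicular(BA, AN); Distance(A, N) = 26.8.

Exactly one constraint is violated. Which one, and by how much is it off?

Distance(A, N) = 26.8 — off by 3.50.

F = (0.00, 0.00) ✓; FD at 0.8000° ✓; |FD| = 25.20 ✓; ∠FDJ = 142.9° ✓; |DJ| = 26.20 ✓; ∠DJB = 118.7° ✓; |JB| = 20.40 ✓; ∠JBA = 93.00° ✓; |BA| = 22.70 ✓; ∠(BA, AN) = 90.00° ✓; |AN| = 23.30 ✗.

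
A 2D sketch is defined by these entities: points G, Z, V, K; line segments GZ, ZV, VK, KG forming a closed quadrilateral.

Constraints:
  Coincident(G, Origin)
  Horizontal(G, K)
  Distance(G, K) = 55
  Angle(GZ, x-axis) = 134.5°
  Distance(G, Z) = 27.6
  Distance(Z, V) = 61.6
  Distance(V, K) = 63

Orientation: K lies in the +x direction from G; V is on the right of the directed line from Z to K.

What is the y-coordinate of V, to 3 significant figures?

-37.2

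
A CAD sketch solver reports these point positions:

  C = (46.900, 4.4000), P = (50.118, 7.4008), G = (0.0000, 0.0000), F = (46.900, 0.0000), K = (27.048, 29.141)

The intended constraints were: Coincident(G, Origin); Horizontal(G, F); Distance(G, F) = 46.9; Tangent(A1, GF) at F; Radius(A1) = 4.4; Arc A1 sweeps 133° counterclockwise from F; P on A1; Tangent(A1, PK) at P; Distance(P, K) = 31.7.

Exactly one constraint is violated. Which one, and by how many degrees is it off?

Tangent(A1, PK) at P — off by 3.70°.

G = (0.00, 0.00) ✓; G.y = 0.00, F.y = 0.00 ✓; |GF| = 46.90 ✓; ∠(CF, FG) = 90.00° ✓; |CF| = 4.400 ✓; bearing(C→P) − bearing(C→F) = 133.0° ✓; |CP| = 4.400 ✓; ∠(CP, PK) = 86.30° ✗; |PK| = 31.70 ✓.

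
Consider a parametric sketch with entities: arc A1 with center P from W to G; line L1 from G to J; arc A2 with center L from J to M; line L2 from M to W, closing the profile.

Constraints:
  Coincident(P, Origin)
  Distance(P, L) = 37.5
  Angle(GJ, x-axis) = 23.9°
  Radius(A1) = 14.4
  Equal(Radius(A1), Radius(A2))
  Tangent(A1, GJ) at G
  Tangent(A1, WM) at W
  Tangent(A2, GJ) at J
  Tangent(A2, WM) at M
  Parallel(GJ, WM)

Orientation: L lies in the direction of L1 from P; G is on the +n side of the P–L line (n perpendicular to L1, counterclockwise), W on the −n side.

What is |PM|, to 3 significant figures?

40.2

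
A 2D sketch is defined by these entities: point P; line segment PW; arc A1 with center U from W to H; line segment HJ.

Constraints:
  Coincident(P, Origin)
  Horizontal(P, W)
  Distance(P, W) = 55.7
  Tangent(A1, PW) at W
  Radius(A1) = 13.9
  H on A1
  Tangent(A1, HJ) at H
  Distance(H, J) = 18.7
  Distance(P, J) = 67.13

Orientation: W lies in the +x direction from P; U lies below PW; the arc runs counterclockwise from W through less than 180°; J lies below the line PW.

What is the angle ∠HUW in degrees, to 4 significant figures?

127.1°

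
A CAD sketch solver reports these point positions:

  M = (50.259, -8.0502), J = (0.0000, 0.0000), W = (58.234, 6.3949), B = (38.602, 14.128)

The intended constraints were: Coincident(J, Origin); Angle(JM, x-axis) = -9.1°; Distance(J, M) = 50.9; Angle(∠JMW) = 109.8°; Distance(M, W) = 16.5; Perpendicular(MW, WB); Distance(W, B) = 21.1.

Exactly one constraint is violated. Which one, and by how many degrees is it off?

Perpendicular(MW, WB) — off by 7.40°.

J = (0.00, 0.00) ✓; JM at -9.100° ✓; |JM| = 50.90 ✓; ∠JMW = 109.8° ✓; |MW| = 16.50 ✓; ∠(MW, WB) = 97.40° ✗; |WB| = 21.10 ✓.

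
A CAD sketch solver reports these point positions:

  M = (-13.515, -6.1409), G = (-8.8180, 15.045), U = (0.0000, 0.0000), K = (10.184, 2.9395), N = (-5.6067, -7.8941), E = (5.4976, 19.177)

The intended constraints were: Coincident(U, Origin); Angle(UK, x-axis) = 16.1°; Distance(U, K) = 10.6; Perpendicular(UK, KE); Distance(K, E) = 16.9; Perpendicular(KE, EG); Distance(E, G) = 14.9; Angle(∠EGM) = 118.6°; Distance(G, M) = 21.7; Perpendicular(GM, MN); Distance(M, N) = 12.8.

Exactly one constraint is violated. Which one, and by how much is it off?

Distance(M, N) = 12.8 — off by 4.70.

U = (0.00, 0.00) ✓; UK at 16.10° ✓; |UK| = 10.60 ✓; ∠(UK, KE) = 90.00° ✓; |KE| = 16.90 ✓; ∠(KE, EG) = 90.00° ✓; |EG| = 14.90 ✓; ∠EGM = 118.6° ✓; |GM| = 21.70 ✓; ∠(GM, MN) = 90.00° ✓; |MN| = 8.100 ✗.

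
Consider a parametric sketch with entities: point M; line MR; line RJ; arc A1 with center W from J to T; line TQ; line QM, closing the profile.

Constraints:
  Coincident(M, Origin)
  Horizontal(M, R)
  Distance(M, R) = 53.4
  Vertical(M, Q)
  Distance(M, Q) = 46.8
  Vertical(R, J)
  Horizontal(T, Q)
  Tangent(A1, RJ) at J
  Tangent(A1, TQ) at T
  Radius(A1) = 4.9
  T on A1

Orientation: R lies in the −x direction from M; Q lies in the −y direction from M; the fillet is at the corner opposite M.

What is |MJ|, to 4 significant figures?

67.88

M is at the origin; MR is horizontal with |MR| = 53.4 and R on the −x side, so R = (-53.40, 0.000). MQ is vertical with |MQ| = 46.8 and Q on the −y side, so Q = (0.000, -46.80). The virtual corner opposite M is at (-53.40, -46.80). The tangent condition forces WJ to be normal to RJ and the tangent condition forces WT to be normal to TQ, with radius 4.9, so the center W sits 4.9 in from both sides at W = (-48.50, -41.90). That places the tangent points at J = (-53.40, -41.90) on RJ and T = (-48.50, -46.80) on TQ. Then |MJ| = |J − M| = 67.88.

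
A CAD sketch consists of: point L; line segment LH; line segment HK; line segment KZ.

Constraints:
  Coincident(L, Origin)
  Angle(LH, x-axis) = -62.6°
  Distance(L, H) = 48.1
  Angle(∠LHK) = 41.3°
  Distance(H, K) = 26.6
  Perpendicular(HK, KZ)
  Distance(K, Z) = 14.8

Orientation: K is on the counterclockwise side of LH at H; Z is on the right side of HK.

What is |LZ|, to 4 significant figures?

47.51

L is at the origin; LH runs at -62.6° with length 48.1, so H = 48.1·(cos -62.6°, sin -62.6°) = (22.14, -42.70). ∠LHK = 41.3°, so HK runs at -62.6° + (180° − 41.3°) = 76.10° from the x-axis; with |HK| = 26.6, K = H + 26.6·(cos 76.10°, sin 76.10°) = (28.53, -16.88). HK ⟂ KZ; with |KZ| = 14.8 on the right of HK, Z = K + 14.8·(0.9707, -0.2402) = (42.89, -20.44). Then |LZ| = |Z − L| = 47.51.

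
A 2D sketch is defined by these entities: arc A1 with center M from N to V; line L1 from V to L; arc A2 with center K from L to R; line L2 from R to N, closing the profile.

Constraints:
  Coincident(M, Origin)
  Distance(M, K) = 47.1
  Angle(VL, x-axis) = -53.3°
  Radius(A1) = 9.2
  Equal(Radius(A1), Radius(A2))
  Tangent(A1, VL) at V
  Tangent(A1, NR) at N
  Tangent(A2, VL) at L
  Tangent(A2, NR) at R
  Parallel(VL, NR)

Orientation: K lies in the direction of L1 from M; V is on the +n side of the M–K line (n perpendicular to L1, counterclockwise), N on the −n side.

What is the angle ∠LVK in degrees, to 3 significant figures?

11.1°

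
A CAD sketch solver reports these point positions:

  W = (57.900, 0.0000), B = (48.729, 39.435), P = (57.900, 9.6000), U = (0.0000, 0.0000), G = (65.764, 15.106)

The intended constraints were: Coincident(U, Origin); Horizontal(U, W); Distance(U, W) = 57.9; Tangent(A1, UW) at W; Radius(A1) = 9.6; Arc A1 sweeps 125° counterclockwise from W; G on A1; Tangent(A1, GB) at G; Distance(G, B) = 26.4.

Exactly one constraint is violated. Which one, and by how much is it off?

Distance(G, B) = 26.4 — off by 3.30.

U = (0.00, 0.00) ✓; U.y = 0.00, W.y = 0.00 ✓; |UW| = 57.90 ✓; ∠(PW, WU) = 90.00° ✓; |PW| = 9.600 ✓; bearing(P→G) − bearing(P→W) = 125.0° ✓; |PG| = 9.600 ✓; ∠(PG, GB) = 90.00° ✓; |GB| = 29.70 ✗.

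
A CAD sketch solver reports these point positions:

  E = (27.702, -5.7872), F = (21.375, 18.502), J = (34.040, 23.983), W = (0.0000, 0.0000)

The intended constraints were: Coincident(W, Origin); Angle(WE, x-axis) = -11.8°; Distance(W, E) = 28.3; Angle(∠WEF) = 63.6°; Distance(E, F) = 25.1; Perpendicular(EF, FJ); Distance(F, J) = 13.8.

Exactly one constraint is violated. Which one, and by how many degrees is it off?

Perpendicular(EF, FJ) — off by 8.80°.

W = (0.00, 0.00) ✓; WE at -11.80° ✓; |WE| = 28.30 ✓; ∠WEF = 63.60° ✓; |EF| = 25.10 ✓; ∠(EF, FJ) = 81.20° ✗; |FJ| = 13.80 ✓.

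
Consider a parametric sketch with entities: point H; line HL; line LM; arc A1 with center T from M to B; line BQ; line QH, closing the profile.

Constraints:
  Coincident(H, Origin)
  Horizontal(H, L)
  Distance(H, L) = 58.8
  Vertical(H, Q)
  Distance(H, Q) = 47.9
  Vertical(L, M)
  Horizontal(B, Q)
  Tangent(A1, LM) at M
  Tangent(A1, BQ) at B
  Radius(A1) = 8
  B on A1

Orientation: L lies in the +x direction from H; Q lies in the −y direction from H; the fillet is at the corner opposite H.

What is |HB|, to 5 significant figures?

69.822

H is at the origin; H and L share the same y with |HL| = 58.8 and L on the +x side, so L = (58.800, 0.0000). HQ is vertical with |HQ| = 47.9 and Q on the −y side, so Q = (0.0000, -47.900). The virtual corner opposite H is at (58.800, -47.900). Since A1 is tangent to LM there, TM ⟂ LM and A1 meets BQ tangentially, so TB is at right angles to BQ, with radius 8.0, so the center T sits 8.0 in from both sides at T = (50.800, -39.900). That places the tangent points at M = (58.800, -39.900) on LM and B = (50.800, -47.900) on BQ. Then |HB| = |B − H| = 69.822.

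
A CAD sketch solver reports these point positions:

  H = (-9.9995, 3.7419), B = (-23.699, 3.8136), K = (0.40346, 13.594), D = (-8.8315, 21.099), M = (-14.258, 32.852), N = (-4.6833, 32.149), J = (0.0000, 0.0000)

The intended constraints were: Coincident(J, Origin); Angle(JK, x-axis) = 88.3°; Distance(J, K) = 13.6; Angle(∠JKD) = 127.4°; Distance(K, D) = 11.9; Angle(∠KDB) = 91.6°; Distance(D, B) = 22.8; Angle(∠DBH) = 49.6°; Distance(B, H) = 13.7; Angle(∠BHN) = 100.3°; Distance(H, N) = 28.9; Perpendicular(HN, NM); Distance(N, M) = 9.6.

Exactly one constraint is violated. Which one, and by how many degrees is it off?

Perpendicular(HN, NM) — off by 6.40°.

J = (0.00, 0.00) ✓; JK at 88.30° ✓; |JK| = 13.60 ✓; ∠JKD = 127.4° ✓; |KD| = 11.90 ✓; ∠KDB = 91.60° ✓; |DB| = 22.80 ✓; ∠DBH = 49.60° ✓; |BH| = 13.70 ✓; ∠BHN = 100.3° ✓; |HN| = 28.90 ✓; ∠(HN, NM) = 96.40° ✗; |NM| = 9.600 ✓.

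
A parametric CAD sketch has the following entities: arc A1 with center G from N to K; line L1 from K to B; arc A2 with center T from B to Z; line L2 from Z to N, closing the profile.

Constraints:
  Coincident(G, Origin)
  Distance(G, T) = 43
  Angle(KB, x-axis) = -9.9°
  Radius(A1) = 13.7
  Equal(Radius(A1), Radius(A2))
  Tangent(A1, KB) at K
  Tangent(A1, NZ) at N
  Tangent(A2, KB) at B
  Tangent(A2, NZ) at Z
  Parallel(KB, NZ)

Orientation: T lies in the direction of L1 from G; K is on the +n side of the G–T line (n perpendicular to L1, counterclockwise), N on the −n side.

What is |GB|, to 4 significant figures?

45.13

The slot axis is L1's direction at -9.9°, so u = (cos -9.9°, sin -9.9°) = (0.9851, -0.1719) and n = (−sin -9.9°, cos -9.9°) = (0.1719, 0.9851). G is at the origin and T lies 43.0 along u from G, so T = 43.0·u = (42.36, -7.393). Tangency of A1 to both parallel lines with radius 13.7 puts K and N at G ± 13.7·n: K = (2.355, 13.50), N = (-2.355, -13.50). Equal radii place B and Z the same way about T: B = T + 13.7·n = (44.72, 6.103), Z = T − 13.7·n = (40.00, -20.89). Then |GB| = |B − G| = 45.13.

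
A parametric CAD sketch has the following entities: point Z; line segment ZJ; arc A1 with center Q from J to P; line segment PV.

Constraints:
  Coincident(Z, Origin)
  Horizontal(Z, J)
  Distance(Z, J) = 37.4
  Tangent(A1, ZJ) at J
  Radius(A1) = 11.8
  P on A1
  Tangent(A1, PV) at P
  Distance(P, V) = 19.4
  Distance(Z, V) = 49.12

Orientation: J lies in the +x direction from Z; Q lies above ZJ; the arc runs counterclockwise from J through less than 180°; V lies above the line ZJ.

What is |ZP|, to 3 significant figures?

50.5

Z is at the origin; Z and J share the same y with |ZJ| = 37.4 and J on the +x side, so J = (37.4, 0.00). Since A1 is tangent to ZJ there, QJ ⟂ ZJ, so Q = J + (0, 11.8) = (37.4, 11.8). Since QP ⟂ PV (tangency), |QV| = √(11.8² + 19.4²) = 22.7 regardless of where P sits on A1. So V lies on both circle(Z, 49.12) and circle(Q, 22.7); the above-ZJ intersection is V = (35.1, 34.4). P is the foot of the tangent from V: P = (46.8, 18.9).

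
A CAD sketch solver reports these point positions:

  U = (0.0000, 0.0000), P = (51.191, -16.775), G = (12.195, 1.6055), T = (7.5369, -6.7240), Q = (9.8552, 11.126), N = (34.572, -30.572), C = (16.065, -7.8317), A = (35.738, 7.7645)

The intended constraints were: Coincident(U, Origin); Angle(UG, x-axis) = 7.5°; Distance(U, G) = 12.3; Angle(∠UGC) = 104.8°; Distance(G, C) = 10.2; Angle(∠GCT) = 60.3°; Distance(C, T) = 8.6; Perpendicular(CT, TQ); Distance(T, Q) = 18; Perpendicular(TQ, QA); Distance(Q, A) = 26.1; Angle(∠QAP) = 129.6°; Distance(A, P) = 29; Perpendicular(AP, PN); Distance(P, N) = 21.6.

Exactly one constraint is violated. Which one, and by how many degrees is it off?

Perpendicular(AP, PN) — off by 7.50°.

U = (0.00, 0.00) ✓; UG at 7.500° ✓; |UG| = 12.30 ✓; ∠UGC = 104.8° ✓; |GC| = 10.20 ✓; ∠GCT = 60.30° ✓; |CT| = 8.600 ✓; ∠(CT, TQ) = 90.00° ✓; |TQ| = 18.00 ✓; ∠(TQ, QA) = 90.00° ✓; |QA| = 26.10 ✓; ∠QAP = 129.6° ✓; |AP| = 29.00 ✓; ∠(AP, PN) = 82.50° ✗; |PN| = 21.60 ✓.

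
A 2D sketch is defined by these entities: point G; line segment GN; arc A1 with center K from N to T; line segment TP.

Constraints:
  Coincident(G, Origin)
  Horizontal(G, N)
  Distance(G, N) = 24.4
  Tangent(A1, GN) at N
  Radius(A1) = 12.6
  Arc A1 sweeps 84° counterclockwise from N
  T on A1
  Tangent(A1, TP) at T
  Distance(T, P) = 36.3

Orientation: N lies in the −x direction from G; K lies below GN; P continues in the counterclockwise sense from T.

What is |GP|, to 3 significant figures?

62.5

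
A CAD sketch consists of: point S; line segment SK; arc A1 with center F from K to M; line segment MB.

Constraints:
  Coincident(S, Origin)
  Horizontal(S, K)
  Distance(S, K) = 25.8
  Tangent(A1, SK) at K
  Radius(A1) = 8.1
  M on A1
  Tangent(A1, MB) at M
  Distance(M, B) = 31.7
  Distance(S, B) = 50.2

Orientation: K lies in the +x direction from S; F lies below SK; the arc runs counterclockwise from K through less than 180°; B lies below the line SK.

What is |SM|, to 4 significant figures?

21.28

Checks: |FM| = 8.100 ✓; ∠(FM, MB) = 90.00° ✓; |MB| = 31.70 ✓; |SB| = 50.20 ✓.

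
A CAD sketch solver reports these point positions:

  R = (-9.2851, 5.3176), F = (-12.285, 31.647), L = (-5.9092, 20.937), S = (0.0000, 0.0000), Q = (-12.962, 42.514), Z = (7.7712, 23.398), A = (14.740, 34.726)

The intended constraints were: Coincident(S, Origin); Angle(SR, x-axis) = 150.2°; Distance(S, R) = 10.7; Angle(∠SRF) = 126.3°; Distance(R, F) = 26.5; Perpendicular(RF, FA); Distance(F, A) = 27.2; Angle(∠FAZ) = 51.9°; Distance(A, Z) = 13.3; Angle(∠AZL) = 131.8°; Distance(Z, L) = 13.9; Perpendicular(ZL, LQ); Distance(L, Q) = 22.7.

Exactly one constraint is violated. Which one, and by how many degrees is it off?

Perpendicular(ZL, LQ) — off by 7.90°.

S = (0.00, 0.00) ✓; SR at 150.2° ✓; |SR| = 10.70 ✓; ∠SRF = 126.3° ✓; |RF| = 26.50 ✓; ∠(RF, FA) = 90.00° ✓; |FA| = 27.20 ✓; ∠FAZ = 51.90° ✓; |AZ| = 13.30 ✓; ∠AZL = 131.8° ✓; |ZL| = 13.90 ✓; ∠(ZL, LQ) = 82.10° ✗; |LQ| = 22.70 ✓.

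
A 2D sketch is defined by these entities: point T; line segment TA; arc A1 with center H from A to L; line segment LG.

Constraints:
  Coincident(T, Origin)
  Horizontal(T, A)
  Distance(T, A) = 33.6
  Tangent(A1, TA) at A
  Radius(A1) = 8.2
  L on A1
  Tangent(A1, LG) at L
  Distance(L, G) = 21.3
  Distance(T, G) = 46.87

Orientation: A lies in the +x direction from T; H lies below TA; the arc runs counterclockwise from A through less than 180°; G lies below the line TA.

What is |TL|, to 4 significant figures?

28.65

T is at the origin; TA is horizontal with |TA| = 33.6 and A on the +x side, so A = (33.60, 0.000). A1 meets TA tangentially, so HA is at right angles to TA, so H = A + (0, -8.2) = (33.60, -8.200). Since HL ⟂ LG (tangency), |HG| = √(8.2² + 21.3²) = 22.82 regardless of where L sits on A1. So G lies on both circle(T, 46.87) and circle(H, 22.82); the below-TA intersection is G = (35.18, -30.97). L is the foot of the tangent from G: L = (26.17, -11.67).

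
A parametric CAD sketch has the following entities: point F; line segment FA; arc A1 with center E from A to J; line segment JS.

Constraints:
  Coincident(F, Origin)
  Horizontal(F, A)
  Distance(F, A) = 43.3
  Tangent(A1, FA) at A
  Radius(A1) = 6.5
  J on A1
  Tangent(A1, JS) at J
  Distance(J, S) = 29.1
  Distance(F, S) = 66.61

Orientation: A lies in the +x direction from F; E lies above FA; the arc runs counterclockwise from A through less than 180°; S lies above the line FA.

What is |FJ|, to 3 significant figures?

49.7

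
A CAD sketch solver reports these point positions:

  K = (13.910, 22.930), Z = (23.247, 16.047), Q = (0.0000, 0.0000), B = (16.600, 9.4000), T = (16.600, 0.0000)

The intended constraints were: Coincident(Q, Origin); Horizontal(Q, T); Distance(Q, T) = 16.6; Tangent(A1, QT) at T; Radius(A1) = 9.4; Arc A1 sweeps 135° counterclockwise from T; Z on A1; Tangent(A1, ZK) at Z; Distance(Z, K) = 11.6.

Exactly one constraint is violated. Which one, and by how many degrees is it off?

Tangent(A1, ZK) at Z — off by 8.60°.

Q = (0.00, 0.00) ✓; Q.y = 0.00, T.y = 0.00 ✓; |QT| = 16.60 ✓; ∠(BT, TQ) = 90.00° ✓; |BT| = 9.400 ✓; bearing(B→Z) − bearing(B→T) = 135.0° ✓; |BZ| = 9.400 ✓; ∠(BZ, ZK) = 81.40° ✗; |ZK| = 11.60 ✓.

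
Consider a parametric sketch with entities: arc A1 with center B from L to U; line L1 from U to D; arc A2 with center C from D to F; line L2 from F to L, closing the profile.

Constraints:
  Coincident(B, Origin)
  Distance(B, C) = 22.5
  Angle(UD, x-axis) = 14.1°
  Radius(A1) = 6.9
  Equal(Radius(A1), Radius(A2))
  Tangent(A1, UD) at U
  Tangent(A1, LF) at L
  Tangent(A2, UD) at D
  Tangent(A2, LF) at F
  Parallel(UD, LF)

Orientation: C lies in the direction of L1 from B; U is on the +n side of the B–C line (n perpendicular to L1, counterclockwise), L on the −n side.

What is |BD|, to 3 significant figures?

23.5

The slot axis is L1's direction at 14.1°, so u = (cos 14.1°, sin 14.1°) = (0.970, 0.244) and n = (−sin 14.1°, cos 14.1°) = (-0.244, 0.970). B is at the origin and C lies 22.5 along u from B, so C = 22.5·u = (21.8, 5.48). Tangency of A1 to both parallel lines with radius 6.9 puts U and L at B ± 6.9·n: U = (-1.68, 6.69), L = (1.68, -6.69). Equal radii place D and F the same way about C: D = C + 6.9·n = (20.1, 12.2), F = C − 6.9·n = (23.5, -1.21). Then |BD| = |D − B| = 23.5.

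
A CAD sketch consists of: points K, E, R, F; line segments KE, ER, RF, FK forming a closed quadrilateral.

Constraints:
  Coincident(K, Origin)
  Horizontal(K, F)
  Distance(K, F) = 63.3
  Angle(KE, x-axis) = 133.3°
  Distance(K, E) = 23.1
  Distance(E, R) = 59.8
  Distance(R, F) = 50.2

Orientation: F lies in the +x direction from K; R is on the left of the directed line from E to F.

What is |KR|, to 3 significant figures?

57.4

Checks: |ER| = 59.80 ✓; |RF| = 50.20 ✓.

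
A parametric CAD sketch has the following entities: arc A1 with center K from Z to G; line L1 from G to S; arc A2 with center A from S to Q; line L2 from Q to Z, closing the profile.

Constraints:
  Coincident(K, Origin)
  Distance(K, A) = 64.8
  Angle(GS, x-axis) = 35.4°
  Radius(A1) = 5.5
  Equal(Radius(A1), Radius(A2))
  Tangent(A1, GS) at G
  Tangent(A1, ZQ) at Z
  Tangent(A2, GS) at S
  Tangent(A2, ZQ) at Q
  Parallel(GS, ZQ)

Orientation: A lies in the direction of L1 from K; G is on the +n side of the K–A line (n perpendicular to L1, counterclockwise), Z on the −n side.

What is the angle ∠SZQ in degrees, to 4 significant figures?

9.634°

The slot axis is L1's direction at 35.4°, so u = (cos 35.4°, sin 35.4°) = (0.8151, 0.5793) and n = (−sin 35.4°, cos 35.4°) = (-0.5793, 0.8151). K is at the origin and A lies 64.8 along u from K, so A = 64.8·u = (52.82, 37.54). Tangency of A1 to both parallel lines with radius 5.5 puts G and Z at K ± 5.5·n: G = (-3.186, 4.483), Z = (3.186, -4.483). Equal radii place S and Q the same way about A: S = A + 5.5·n = (49.63, 42.02), Q = A − 5.5·n = (56.01, 33.05). Then cos ∠SZQ = ZS·ZQ / (|ZS||ZQ|), giving 9.634°.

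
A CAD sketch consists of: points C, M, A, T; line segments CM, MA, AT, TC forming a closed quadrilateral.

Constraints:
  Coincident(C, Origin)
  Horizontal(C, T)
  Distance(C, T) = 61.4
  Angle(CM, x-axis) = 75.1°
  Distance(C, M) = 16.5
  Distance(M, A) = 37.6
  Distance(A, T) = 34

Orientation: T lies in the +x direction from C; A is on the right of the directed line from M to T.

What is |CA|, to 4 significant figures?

31.84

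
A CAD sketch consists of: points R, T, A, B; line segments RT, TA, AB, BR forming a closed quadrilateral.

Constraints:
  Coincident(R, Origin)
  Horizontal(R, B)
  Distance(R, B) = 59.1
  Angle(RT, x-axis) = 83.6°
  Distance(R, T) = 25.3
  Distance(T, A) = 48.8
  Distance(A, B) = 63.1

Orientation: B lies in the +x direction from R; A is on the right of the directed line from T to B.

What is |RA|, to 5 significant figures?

23.613

Checks: RT at 83.60° ✓; |TA| = 48.80 ✓; |AB| = 63.10 ✓.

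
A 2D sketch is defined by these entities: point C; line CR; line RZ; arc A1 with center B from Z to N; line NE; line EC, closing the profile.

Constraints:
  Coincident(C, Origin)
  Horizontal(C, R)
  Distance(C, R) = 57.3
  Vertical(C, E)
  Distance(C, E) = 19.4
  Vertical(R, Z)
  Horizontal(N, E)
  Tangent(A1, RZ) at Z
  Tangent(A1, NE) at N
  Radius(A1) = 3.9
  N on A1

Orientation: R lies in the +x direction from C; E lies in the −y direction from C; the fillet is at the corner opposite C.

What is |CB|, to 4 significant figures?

55.60

C is at the origin; C and R share the same y with |CR| = 57.3 and R on the +x side, so R = (57.30, 0.000). C and E share the same x with |CE| = 19.4 and E on the −y side, so E = (0.000, -19.40). The virtual corner opposite C is at (57.30, -19.40). Since A1 is tangent to RZ there, BZ ⟂ RZ and A1 meets NE tangentially, so BN is at right angles to NE, with radius 3.9, so the center B sits 3.9 in from both sides at B = (53.40, -15.50). Then |CB| = |B − C| = 55.60.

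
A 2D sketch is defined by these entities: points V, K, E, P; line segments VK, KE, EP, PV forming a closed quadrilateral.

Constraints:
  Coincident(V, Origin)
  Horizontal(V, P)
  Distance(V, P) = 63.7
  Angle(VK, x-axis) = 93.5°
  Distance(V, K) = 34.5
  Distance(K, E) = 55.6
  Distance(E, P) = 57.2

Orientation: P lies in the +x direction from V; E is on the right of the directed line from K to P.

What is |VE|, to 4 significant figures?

22.22

V is at the origin; VP is horizontal with |VP| = 63.7 and P in +x, so P = (63.7, 0). VK runs at 93.5° with |VK| = 34.5, so K = (-2.106, 34.44). E is determined by |KE| = 55.6 and |EP| = 57.2 together: it lies at the intersection of circle(K, 55.6) and circle(P, 57.2). With |KP| = 74.27, the foot of the radical line on KP is 35.92 from K and the perpendicular offset is √(55.6² − 35.92²) = 42.44. Taking the right-of-KP solution: E = (10.04, -19.82).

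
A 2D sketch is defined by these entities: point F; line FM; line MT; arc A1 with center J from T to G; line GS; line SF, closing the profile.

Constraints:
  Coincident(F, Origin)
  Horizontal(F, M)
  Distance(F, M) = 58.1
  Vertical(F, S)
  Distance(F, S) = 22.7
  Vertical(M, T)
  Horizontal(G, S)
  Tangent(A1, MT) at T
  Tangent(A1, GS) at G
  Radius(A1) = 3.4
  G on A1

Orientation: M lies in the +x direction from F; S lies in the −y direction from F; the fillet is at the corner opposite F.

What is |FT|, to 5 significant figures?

61.222

The virtual corner opposite F is at (58.100, -22.700). The tangent condition forces JT to be normal to MT and the tangent condition forces JG to be normal to GS, with radius 3.4, so the center J sits 3.4 in from both sides at J = (54.700, -19.300). That places the tangent points at T = (58.100, -19.300) on MT and G = (54.700, -22.700) on GS. Then |FT| = |T − F| = 61.222.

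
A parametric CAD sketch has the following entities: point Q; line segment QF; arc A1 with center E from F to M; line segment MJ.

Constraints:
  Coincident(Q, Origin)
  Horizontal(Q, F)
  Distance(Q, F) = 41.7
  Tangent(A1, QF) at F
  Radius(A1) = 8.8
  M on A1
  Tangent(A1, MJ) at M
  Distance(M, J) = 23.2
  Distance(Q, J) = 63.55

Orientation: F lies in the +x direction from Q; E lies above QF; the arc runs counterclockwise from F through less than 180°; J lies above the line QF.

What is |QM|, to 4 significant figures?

50.52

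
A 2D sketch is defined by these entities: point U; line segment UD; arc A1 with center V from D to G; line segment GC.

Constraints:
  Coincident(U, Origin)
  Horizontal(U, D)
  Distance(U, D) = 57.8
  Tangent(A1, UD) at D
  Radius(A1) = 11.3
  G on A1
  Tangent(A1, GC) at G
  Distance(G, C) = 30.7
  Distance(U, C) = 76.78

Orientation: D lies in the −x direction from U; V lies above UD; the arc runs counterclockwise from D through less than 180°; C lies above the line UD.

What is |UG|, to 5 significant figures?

50.882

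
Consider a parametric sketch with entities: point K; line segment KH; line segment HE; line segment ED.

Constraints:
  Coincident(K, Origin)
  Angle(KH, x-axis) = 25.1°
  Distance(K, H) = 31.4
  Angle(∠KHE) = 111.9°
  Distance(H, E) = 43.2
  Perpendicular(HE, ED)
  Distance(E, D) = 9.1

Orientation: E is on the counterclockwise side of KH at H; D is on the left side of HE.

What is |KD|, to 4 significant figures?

58.45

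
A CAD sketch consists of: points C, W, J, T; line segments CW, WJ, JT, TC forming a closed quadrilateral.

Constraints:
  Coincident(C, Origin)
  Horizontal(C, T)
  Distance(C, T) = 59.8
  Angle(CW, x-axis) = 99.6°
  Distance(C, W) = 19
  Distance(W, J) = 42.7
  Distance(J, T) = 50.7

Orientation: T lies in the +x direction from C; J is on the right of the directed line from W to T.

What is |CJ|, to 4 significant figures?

24.61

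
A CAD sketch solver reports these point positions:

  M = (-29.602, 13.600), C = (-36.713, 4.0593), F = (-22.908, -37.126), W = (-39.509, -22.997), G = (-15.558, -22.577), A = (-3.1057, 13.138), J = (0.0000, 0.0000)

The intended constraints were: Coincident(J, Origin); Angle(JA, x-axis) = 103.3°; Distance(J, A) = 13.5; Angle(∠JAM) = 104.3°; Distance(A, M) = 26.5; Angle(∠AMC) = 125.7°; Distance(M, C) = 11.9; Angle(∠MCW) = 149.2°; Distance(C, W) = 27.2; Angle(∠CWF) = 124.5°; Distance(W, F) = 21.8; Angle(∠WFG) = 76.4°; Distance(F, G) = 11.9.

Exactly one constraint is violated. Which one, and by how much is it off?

Distance(F, G) = 11.9 — off by 4.40.

J = (0.00, 0.00) ✓; JA at 103.3° ✓; |JA| = 13.50 ✓; ∠JAM = 104.3° ✓; |AM| = 26.50 ✓; ∠AMC = 125.7° ✓; |MC| = 11.90 ✓; ∠MCW = 149.2° ✓; |CW| = 27.20 ✓; ∠CWF = 124.5° ✓; |WF| = 21.80 ✓; ∠WFG = 76.40° ✓; |FG| = 16.30 ✗.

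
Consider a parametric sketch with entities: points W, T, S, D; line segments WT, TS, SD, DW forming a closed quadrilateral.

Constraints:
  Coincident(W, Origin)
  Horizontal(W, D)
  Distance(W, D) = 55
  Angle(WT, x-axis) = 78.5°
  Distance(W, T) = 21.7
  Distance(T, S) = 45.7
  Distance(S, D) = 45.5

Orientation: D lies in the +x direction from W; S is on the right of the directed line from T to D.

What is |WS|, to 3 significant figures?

27.9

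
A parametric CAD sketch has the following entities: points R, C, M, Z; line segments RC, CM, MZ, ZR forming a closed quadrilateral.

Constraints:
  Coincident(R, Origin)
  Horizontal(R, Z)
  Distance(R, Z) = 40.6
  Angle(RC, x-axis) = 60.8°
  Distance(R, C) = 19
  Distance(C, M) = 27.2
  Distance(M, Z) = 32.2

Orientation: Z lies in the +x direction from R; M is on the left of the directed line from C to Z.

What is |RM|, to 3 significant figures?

44.8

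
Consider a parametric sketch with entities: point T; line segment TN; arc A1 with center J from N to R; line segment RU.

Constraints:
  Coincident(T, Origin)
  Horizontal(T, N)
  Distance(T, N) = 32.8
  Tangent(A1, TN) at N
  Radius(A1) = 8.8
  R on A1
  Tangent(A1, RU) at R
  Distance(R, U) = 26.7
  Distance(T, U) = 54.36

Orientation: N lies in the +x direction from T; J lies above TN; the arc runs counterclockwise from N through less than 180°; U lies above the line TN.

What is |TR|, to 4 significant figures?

42.56

T is at the origin; TN is horizontal with |TN| = 32.8 and N on the +x side, so N = (32.80, 0.000). The tangent condition forces JN to be normal to TN, so J = N + (0, 8.8) = (32.80, 8.800). Since JR ⟂ RU (tangency), |JU| = √(8.8² + 26.7²) = 28.11 regardless of where R sits on A1. So U lies on both circle(T, 54.36) and circle(J, 28.11); the above-TN intersection is U = (41.00, 35.69). R is the foot of the tangent from U: R = (41.60, 8.996).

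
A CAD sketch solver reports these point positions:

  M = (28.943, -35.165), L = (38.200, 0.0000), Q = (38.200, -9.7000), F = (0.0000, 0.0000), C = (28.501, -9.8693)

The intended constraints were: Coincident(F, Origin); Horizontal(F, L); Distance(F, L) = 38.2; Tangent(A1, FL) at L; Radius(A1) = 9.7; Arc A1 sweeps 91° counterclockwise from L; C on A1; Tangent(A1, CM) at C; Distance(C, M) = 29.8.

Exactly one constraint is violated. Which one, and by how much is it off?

Distance(C, M) = 29.8 — off by 4.50.

F = (0.00, 0.00) ✓; F.y = 0.00, L.y = 0.00 ✓; |FL| = 38.20 ✓; ∠(QL, LF) = 90.00° ✓; |QL| = 9.700 ✓; bearing(Q→C) − bearing(Q→L) = 91.00° ✓; |QC| = 9.700 ✓; ∠(QC, CM) = 90.00° ✓; |CM| = 25.30 ✗.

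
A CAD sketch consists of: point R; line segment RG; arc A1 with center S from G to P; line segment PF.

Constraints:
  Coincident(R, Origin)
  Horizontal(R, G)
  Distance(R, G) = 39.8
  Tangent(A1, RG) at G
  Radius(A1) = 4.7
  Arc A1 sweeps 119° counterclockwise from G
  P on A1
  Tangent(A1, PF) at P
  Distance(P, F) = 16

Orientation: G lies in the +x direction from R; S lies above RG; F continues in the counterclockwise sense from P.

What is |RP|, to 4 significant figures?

44.46

R is at the origin; RG is horizontal with |RG| = 39.8 and G on the +x side, so G = (39.80, 0.000). A1 meets RG tangentially, so SG is at right angles to RG, so S = G + (0, 4.7) = (39.80, 4.700). On A1, G sits at bearing -90° from S; a 119° counterclockwise sweep puts P at bearing 29°, so P = S + 4.7·(cos 29°, sin 29°) = (43.91, 6.979). Then |RP| = |P − R| = 44.46.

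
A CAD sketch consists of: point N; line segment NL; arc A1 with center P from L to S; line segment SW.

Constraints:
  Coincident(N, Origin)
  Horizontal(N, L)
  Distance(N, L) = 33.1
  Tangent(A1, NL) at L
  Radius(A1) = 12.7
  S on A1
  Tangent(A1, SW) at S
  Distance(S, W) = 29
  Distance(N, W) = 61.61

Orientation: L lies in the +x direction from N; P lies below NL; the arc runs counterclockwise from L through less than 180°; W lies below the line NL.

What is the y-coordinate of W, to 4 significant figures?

-42.01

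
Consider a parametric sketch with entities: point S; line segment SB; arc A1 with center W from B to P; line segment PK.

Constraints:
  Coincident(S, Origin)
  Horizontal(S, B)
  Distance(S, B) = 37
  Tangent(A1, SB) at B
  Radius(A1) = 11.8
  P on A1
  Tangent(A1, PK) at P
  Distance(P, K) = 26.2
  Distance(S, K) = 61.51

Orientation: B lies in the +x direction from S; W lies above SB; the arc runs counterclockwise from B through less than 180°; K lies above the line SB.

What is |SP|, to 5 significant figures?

50.273

Checks: |WP| = 11.80 ✓; ∠(WP, PK) = 90.00° ✓; |PK| = 26.20 ✓; |SK| = 61.51 ✓.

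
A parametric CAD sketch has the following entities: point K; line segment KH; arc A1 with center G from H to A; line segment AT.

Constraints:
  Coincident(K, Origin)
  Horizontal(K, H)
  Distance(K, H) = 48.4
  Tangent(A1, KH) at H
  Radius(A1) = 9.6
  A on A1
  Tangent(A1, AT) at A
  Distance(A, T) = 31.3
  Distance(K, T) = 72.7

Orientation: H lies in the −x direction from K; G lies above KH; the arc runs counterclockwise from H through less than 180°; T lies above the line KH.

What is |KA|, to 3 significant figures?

43.9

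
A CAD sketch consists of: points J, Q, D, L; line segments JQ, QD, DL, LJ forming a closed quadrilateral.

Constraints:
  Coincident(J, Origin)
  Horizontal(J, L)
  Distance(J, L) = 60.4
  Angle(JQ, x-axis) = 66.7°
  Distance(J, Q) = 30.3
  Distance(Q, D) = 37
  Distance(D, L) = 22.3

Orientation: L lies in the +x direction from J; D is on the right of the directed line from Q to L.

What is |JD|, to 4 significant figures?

38.20

Checks: |JL| = 60.40 ✓; |JQ| = 30.30 ✓; |QD| = 37.00 ✓; |DL| = 22.30 ✓.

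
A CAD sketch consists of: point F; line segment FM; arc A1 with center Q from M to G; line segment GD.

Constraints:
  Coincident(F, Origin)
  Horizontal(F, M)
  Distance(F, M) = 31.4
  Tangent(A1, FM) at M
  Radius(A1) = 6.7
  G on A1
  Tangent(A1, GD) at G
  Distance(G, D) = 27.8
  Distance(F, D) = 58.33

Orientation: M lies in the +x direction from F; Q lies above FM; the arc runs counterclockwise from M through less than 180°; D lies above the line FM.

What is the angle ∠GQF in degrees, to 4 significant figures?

135.8°

Checks: |FM| = 31.40 ✓; |QG| = 6.700 ✓; ∠(QG, GD) = 90.00° ✓; |GD| = 27.80 ✓; |FD| = 58.33 ✓.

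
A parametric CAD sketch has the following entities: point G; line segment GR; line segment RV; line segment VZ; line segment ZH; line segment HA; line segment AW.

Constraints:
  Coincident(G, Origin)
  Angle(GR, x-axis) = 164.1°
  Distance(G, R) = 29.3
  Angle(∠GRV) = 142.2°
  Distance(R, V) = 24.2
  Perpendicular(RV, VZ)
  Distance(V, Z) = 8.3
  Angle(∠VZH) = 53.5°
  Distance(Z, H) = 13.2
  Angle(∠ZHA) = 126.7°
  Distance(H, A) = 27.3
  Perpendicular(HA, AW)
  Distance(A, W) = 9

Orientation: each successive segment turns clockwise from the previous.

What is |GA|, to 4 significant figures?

57.89

G is at the origin; GR runs at 164.1° with length 29.3, so R = (-28.18, 8.027). ∠GRV = 142.2° gives RV at 126.3° from the x-axis; with |RV| = 24.2, V = (-42.51, 27.53). RV ⟂ VZ, so VZ runs at 36.30°; with |VZ| = 8.3, Z = (-35.82, 32.44). ∠VZH = 53.5° gives ZH at -90.20° from the x-axis; with |ZH| = 13.2, H = (-35.86, 19.24). ∠ZHA = 126.7° gives HA at -143.5° from the x-axis; with |HA| = 27.3, A = (-57.81, 3.006). Then |GA| = |A − G| = 57.89.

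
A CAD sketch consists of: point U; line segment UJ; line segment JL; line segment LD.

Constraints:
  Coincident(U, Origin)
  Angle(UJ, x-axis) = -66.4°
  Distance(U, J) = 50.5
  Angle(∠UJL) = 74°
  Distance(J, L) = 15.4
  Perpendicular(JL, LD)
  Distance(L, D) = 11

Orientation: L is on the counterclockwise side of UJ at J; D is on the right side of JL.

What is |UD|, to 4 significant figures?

59.56

U is at the origin; UJ runs at -66.4° with length 50.5, so J = 50.5·(cos -66.4°, sin -66.4°) = (20.22, -46.28). ∠UJL = 74.0°, so JL runs at -66.4° + (180° − 74.0°) = 39.60° from the x-axis; with |JL| = 15.4, L = J + 15.4·(cos 39.60°, sin 39.60°) = (32.08, -36.46). JL is perpendicular to LD; with |LD| = 11.0 on the right of JL, D = L + 11.0·(0.6374, -0.7705) = (39.10, -44.94). Then |UD| = |D − U| = 59.56.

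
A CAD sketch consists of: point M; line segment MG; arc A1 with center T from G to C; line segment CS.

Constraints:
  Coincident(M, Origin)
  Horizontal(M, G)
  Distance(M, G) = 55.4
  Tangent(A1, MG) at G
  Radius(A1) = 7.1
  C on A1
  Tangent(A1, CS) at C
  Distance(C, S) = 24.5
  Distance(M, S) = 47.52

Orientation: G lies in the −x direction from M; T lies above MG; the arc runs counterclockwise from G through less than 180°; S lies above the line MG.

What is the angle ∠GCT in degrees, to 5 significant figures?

56.596°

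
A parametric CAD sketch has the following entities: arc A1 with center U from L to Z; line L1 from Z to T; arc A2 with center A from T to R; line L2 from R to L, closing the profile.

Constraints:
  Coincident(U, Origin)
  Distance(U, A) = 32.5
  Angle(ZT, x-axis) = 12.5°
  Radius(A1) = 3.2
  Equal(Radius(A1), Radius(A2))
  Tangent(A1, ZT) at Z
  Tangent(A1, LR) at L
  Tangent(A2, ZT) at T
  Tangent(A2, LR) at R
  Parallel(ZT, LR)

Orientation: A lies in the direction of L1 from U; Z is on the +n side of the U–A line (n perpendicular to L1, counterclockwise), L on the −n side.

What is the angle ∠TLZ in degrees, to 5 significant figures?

78.860°

Tangency of A1 to both parallel lines with radius 3.2 puts Z and L at U ± 3.2·n: Z = (-0.69261, 3.1241), L = (0.69261, -3.1241). Equal radii place T and R the same way about A: T = A + 3.2·n = (31.037, 10.158), R = A − 3.2·n = (32.422, 3.9101). Then cos ∠TLZ = LT·LZ / (|LT||LZ|), giving 78.860°.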